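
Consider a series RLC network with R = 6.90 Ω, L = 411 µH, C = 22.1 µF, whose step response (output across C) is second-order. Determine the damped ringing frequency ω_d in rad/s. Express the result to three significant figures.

For a series RLC circuit (capacitor voltage as output), ω_n = 1/√(LC) = 1/√(411 µH · 22.1 µF) = 10500 rad/s.
ζ = (R/2)·√(C/L) = (6.90/2)·√(22.1 µF/411 µH) = 0.800.
The damped frequency ω_d = ω_n√(1−ζ²) = 6300 rad/s.

ω_d ≈ 6300 rad/s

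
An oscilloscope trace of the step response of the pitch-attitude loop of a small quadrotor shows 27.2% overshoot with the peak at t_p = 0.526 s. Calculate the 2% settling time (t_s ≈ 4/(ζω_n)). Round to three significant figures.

t_s ≈ 1.62 s

From the overshoot, ζ = −ln(OS)/√(π²+ln²(OS)) = 0.383.
From t_p = π/ω_d, ω_d = π/0.526 = 5.97 rad/s, so ω_n = ω_d/√(1−ζ²) = 6.47 rad/s.
t_s ≈ 4/(ζω_n) = 4/(0.383·6.47) = 1.62 s.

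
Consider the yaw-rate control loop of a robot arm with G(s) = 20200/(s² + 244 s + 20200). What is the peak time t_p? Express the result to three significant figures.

Comparing the denominator to s² + 2ζω_n s + ω_n²: ω_n = √20200 = 142 rad/s, and 2ζω_n = 244 so ζ = 244/(2·142) = 0.858.
The damped frequency ω_d = ω_n√(1−ζ²) = 72.9 rad/s. Then t_p = π/ω_d = 0.0431 s.

t_p ≈ 0.0431 s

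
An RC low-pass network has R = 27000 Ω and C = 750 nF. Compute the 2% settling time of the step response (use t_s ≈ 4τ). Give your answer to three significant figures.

t_s ≈ 0.0810 s

τ = RC = 27000 × 750 nF = 0.0203 s.
t_s ≈ 4τ = 0.0810 s.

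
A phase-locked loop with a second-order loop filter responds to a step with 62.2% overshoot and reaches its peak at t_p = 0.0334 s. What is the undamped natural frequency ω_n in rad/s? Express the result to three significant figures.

The overshoot fixes ζ = −ln(OS)/√(π²+ln²(OS)) = 0.149.
From t_p = π/ω_d, ω_d = π/0.0334 = 94.1 rad/s, so ω_n = ω_d/√(1−ζ²) = 95.1 rad/s.

ω_n ≈ 95.1 rad/s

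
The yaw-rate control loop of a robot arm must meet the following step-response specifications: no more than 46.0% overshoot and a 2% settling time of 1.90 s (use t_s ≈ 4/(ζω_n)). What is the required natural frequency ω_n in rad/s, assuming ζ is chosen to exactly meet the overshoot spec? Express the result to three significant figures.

ω_n ≈ 8.77 rad/s

Inverting the overshoot relation: ζ = |ln 0.460|/√(π² + ln²0.460) = 0.240.
Then ω_n = 4/(ζ t_s) = 4/(0.240 × 1.90) = 8.77 rad/s.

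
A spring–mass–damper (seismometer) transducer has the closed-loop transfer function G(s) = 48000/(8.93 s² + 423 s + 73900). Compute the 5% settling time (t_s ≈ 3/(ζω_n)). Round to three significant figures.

Dividing through by 8.93: denominator becomes s² + 47.37 s + 8275.
So ω_n = √8275 = 91.0 rad/s and ζ = 47.37/(2·91.0) = 0.260.
t_s ≈ 3/(ζω_n) = 0.127 s.

t_s ≈ 0.127 s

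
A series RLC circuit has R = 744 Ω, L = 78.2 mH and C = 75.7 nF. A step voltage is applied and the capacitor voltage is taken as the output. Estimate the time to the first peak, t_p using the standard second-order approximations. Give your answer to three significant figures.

For a series RLC circuit (capacitor voltage as output), ω_n = 1/√(LC) = 1/√(78.2 mH · 75.7 nF) = 13000 rad/s.
ζ = (R/2)·√(C/L) = (744/2)·√(75.7 nF/78.2 mH) = 0.366.
ω_d = ω_n√(1−ζ²) = 12100 rad/s. t_p = π/ω_d = 0.000260 s.

t_p ≈ 0.000260 s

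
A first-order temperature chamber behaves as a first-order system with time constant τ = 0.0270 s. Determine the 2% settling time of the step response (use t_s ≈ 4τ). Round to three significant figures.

t_s ≈ 0.108 s

t_s ≈ 4τ = 0.108 s.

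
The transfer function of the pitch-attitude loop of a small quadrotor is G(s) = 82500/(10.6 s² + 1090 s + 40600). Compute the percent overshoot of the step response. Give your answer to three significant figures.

Dividing through by 10.6: denominator becomes s² + 102.8 s + 3830.
So ω_n = √3830 = 61.9 rad/s and ζ = 102.8/(2·61.9) = 0.831.
Overshoot: exp(−π·0.831/√(1−0.831²)) = 0.00920, i.e. 0.920%.

%OS ≈ 0.920%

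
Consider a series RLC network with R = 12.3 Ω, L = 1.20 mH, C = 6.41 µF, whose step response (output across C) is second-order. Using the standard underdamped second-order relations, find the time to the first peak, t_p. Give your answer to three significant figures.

For a series RLC circuit (capacitor voltage as output), ω_n = 1/√(LC) = 1/√(1.20 mH · 6.41 µF) = 11400 rad/s.
ζ = (R/2)·√(C/L) = (12.3/2)·√(6.41 µF/1.20 mH) = 0.449.
ω_d = 11400·√(1 − 0.449²) = 10200 rad/s. t_p = π/ω_d = 0.000308 s.

t_p ≈ 0.000308 s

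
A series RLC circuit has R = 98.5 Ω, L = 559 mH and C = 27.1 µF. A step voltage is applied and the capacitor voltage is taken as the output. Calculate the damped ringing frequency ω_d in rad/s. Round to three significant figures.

For a series RLC circuit (capacitor voltage as output), ω_n = 1/√(LC) = 1/√(559 mH · 27.1 µF) = 257 rad/s.
ζ = (R/2)·√(C/L) = (98.5/2)·√(27.1 µF/559 mH) = 0.343.
ω_d = ω_n√(1−ζ²) = 241 rad/s.

ω_d ≈ 241 rad/s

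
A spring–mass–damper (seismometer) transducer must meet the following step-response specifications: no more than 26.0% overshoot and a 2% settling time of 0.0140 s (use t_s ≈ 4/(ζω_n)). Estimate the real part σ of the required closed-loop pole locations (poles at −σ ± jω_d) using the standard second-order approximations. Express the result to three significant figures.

σ ≈ 286

The settling-time spec alone fixes σ = ζω_n = 4/t_s = 4/0.0140 = 286.
(Overshoot then fixes ζ = 0.394 and hence ω_d = σ·√(1−ζ²)/ζ = 666 rad/s.)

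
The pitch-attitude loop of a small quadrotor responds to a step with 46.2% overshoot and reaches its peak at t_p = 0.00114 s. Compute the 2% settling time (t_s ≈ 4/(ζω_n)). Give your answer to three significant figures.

t_s ≈ 0.00591 s

From the overshoot, ζ = −ln(OS)/√(π²+ln²(OS)) = 0.239.
t_p = π/ω_d ⇒ ω_d = 2760 rad/s; then ω_n = ω_d/√(1−ζ²) = 2840 rad/s.
t_s ≈ 4/(ζω_n) = 4/(0.239·2840) = 0.00591 s.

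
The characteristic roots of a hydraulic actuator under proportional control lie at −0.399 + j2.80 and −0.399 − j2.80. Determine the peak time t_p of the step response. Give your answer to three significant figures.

t_p ≈ 1.12 s

t_p = π/ω_d with ω_d = 2.80 (the imaginary part), so t_p = 1.12 s.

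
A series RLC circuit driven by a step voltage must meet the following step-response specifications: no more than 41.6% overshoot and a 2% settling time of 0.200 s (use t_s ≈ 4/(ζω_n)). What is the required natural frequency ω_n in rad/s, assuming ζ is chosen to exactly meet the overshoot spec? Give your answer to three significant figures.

ζ = −ln(OS)/√(π² + (ln OS)²). With OS = 0.416, ln OS = −0.8771 and ζ = 0.8771/3.262 = 0.269.
From t_s ≈ 4/(ζω_n): ω_n = 4/(ζ·t_s) = 4/(0.269·0.200) = 74.4 rad/s.

ω_n ≈ 74.4 rad/s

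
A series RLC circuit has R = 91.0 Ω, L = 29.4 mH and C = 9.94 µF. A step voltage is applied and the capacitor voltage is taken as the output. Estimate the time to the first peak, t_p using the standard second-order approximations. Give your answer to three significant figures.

For a series RLC circuit (capacitor voltage as output), ω_n = 1/√(LC) = 1/√(29.4 mH · 9.94 µF) = 1850 rad/s.
ζ = (R/2)·√(C/L) = (91.0/2)·√(9.94 µF/29.4 mH) = 0.837.
ω_d = ω_n√(1−ζ²) = 1010 rad/s. t_p = π/ω_d = 0.00310 s.

t_p ≈ 0.00310 s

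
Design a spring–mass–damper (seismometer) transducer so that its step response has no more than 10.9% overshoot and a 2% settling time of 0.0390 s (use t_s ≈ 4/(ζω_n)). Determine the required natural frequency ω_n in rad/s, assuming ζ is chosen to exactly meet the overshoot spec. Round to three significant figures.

ω_n ≈ 178 rad/s

ζ = −ln(OS)/√(π² + (ln OS)²). With OS = 0.109, ln OS = −2.216 and ζ = 2.216/3.845 = 0.576.
Then ω_n = 4/(ζ t_s) = 4/(0.576 × 0.0390) = 178 rad/s.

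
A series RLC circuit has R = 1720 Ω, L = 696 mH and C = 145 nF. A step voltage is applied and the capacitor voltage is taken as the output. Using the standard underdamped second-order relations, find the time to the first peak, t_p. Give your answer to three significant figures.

t_p ≈ 0.00109 s

For a series RLC circuit (capacitor voltage as output), ω_n = 1/√(LC) = 1/√(696 mH · 145 nF) = 3150 rad/s.
ζ = (R/2)·√(C/L) = (1720/2)·√(145 nF/696 mH) = 0.393.
ω_d = 3150·√(1 − 0.393²) = 2900 rad/s. t_p = π/ω_d = 0.00109 s.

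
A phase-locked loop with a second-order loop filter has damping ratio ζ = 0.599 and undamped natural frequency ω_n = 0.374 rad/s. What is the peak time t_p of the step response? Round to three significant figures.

t_p ≈ 10.5 s

The damped frequency is ω_d = ω_n√(1−ζ²) = 0.374·√(1−0.359) = 0.299 rad/s.
Peak time t_p = π/ω_d = π/0.299 = 10.5 s.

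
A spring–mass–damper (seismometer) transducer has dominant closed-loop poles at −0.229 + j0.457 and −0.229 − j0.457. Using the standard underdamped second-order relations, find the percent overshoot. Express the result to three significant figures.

%OS ≈ 20.7%

The poles are at −σ ± jω_d with σ = 0.229 and ω_d = 0.457, so ω_n = √(σ²+ω_d²) = 0.511 rad/s and ζ = σ/ω_n = 0.448.
%OS = 100 e^{−πζ/√(1−ζ²)} with ζ = 0.448 gives 20.7%.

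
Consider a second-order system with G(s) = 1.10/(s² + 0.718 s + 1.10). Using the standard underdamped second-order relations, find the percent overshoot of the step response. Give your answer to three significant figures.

%OS ≈ 31.8%

ω_n = √1.10 = 1.05 rad/s; ζ = 0.718/(2·1.05) = 0.342.
%OS = 100·exp(−πζ/√(1−ζ²)) = 31.8%.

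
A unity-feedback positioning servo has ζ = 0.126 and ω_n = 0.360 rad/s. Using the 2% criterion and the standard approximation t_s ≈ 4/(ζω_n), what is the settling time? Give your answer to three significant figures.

t_s ≈ 88.2 s

t_s ≈ 4/(ζω_n) = 4/(0.126 × 0.360) = 88.2 s.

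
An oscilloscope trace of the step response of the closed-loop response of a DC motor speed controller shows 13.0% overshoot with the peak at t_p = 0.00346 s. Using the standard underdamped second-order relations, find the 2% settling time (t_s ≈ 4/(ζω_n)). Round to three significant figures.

t_s ≈ 0.00678 s

From the overshoot, ζ = −ln(OS)/√(π²+ln²(OS)) = 0.545.
From t_p = π/ω_d, ω_d = π/0.00346 = 908 rad/s, so ω_n = ω_d/√(1−ζ²) = 1080 rad/s.
t_s ≈ 4/(ζω_n) = 4/(0.545·1080) = 0.00678 s.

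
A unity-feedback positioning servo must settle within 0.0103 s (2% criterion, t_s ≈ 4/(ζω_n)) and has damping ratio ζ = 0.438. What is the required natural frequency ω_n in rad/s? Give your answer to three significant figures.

Rearranging t_s ≈ 4/(ζω_n) gives ω_n = 4/(ζ·t_s) = 4/(0.438 × 0.0103) = 887 rad/s.

ω_n ≈ 887 rad/s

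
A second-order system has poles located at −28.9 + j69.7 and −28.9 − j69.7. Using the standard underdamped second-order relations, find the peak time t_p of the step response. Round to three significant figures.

t_p ≈ 0.0451 s

t_p = π/ω_d with ω_d = 69.7 (the imaginary part), so t_p = 0.0451 s.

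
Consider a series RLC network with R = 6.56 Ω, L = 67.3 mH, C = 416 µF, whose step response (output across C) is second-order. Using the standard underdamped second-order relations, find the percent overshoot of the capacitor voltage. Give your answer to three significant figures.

For a series RLC circuit (capacitor voltage as output), ω_n = 1/√(LC) = 1/√(67.3 mH · 416 µF) = 189 rad/s.
ζ = (R/2)·√(C/L) = (6.56/2)·√(416 µF/67.3 mH) = 0.258.
%OS = 100·exp(−πζ/√(1−ζ²)) = 43.2%.

%OS ≈ 43.2%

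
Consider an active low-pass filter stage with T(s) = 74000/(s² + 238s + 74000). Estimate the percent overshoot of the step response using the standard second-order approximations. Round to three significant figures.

%OS ≈ 21.7%

ω_n = √74000 = 272 rad/s; ζ = 238/(2·272) = 0.437.
%OS = 100·exp(−πζ/√(1−ζ²)) = 21.7%.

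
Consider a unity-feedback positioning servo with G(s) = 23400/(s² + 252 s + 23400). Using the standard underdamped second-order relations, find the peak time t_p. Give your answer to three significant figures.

ω_n = √23400 = 153 rad/s; ζ = 252/(2·153) = 0.824.
ω_d = 153·√(1 − 0.824²) = 86.7 rad/s. Then t_p = π/ω_d = 0.0362 s.

t_p ≈ 0.0362 s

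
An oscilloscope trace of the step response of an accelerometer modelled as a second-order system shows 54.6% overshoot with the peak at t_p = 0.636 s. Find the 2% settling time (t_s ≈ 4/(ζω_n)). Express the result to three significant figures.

t_s ≈ 4.20 s

From the overshoot, ζ = −ln(OS)/√(π²+ln²(OS)) = 0.189.
t_p = π/ω_d ⇒ ω_d = 4.94 rad/s; then ω_n = ω_d/√(1−ζ²) = 5.03 rad/s.
t_s ≈ 4/(ζω_n) = 4/(0.189·5.03) = 4.20 s.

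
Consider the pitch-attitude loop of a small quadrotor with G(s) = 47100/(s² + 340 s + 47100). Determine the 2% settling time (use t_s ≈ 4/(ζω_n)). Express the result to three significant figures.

t_s ≈ 0.0235 s

Matching coefficients with s² + 2ζω_n s + ω_n² gives ω_n² = 47100 ⇒ ω_n = 217 rad/s, and ζ = 340/(2ω_n) = 0.783.
t_s ≈ 4/(ζω_n) = 4/(0.783·217) = 0.0235 s.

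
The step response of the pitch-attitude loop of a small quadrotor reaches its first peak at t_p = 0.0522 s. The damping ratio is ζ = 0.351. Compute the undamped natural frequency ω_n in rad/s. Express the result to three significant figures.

Peak time t_p = π/ω_d, so ω_d = π/t_p = π/0.0522 = 60.2 rad/s.
ω_n = ω_d/√(1−ζ²) = 60.2/√0.877 = 64.3 rad/s.

ω_n ≈ 64.3 rad/s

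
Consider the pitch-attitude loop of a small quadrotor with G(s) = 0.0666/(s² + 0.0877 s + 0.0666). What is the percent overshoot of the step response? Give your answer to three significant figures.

%OS ≈ 58.2%

ω_n = √0.0666 = 0.258 rad/s; ζ = 0.0877/(2·0.258) = 0.170.
%OS = 100 e^{−πζ/√(1−ζ²)} with ζ = 0.170 gives 58.2%.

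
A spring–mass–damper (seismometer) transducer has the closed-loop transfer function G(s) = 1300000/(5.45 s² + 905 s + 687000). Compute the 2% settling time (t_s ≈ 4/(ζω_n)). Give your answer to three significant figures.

t_s ≈ 0.0482 s

Dividing through by 5.45: denominator becomes s² + 166.1 s + 126100.
So ω_n = √126100 = 355 rad/s and ζ = 166.1/(2·355) = 0.234.
t_s ≈ 4/(ζω_n) = 0.0482 s.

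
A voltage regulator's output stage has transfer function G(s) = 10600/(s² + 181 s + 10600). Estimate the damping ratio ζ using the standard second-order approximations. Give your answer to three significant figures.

ζ ≈ 0.879

ω_n = √10600 = 103 rad/s; ζ = 181/(2·103) = 0.879.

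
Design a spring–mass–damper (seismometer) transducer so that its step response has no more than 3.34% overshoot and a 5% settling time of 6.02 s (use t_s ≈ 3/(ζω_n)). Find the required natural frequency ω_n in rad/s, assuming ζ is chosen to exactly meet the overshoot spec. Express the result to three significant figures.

From %OS = 100·exp(−πζ/√(1−ζ²)), invert to get ζ = −ln(OS)/√(π² + ln²(OS)) with OS = 0.0334.
−ln 0.0334 = 3.399, so ζ = 3.399/√(π² + 11.55) = 0.734.
From t_s ≈ 3/(ζω_n): ω_n = 3/(ζ·t_s) = 3/(0.734·6.02) = 0.679 rad/s.

ω_n ≈ 0.679 rad/s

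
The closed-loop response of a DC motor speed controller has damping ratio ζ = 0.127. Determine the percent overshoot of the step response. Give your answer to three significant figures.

For an underdamped second-order system, %OS = 100·exp(−πζ/√(1−ζ²)).
πζ/√(1−ζ²) = π·0.127/√(1−0.0161) = 0.4022, so %OS = 100·e^(−0.4022) = 66.9%.

%OS ≈ 66.9%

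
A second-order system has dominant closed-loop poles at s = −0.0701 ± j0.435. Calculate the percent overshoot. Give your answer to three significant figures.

%OS ≈ 60.3%

The poles are at −σ ± jω_d with σ = 0.0701 and ω_d = 0.435, so ω_n = √(σ²+ω_d²) = 0.441 rad/s and ζ = σ/ω_n = 0.159.
%OS = 100·exp(−πζ/√(1−ζ²)) = 60.3%.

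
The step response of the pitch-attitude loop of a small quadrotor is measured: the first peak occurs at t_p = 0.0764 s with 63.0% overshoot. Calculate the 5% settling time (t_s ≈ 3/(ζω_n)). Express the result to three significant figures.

t_s ≈ 0.496 s

From the overshoot, ζ = −ln(OS)/√(π²+ln²(OS)) = 0.146.
t_p = π/ω_d ⇒ ω_d = 41.1 rad/s; then ω_n = ω_d/√(1−ζ²) = 41.6 rad/s.
t_s ≈ 3/(ζω_n) = 3/(0.146·41.6) = 0.496 s.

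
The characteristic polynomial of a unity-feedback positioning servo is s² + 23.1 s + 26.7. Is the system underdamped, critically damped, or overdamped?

a² − 4b = 430 > 0 (two distinct real roots); the system is overdamped.

overdamped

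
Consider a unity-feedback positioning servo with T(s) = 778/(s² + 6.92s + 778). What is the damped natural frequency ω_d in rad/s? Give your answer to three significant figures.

ω_d ≈ 27.7 rad/s

ω_n = √778 = 27.9 rad/s; ζ = 6.92/(2·27.9) = 0.124.
ω_d = ω_n√(1−ζ²) = 27.7 rad/s.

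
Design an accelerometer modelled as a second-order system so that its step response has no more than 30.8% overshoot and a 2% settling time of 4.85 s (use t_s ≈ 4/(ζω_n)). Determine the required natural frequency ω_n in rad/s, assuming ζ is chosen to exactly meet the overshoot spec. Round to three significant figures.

ζ = −ln(OS)/√(π² + (ln OS)²). With OS = 0.308, ln OS = −1.178 and ζ = 1.178/3.355 = 0.351.
Then ω_n = 4/(ζ t_s) = 4/(0.351 × 4.85) = 2.35 rad/s.

ω_n ≈ 2.35 rad/s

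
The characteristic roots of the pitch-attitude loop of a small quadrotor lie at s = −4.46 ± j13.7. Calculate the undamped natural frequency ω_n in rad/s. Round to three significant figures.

ω_n ≈ 14.4 rad/s

The poles are at −σ ± jω_d with σ = 4.46 and ω_d = 13.7, so ω_n = √(σ²+ω_d²) = 14.4 rad/s and ζ = σ/ω_n = 0.310.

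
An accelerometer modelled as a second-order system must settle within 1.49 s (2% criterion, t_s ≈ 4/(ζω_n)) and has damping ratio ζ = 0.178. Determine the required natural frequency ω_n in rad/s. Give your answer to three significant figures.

ω_n ≈ 15.1 rad/s

Rearranging t_s ≈ 4/(ζω_n) gives ω_n = 4/(ζ·t_s) = 4/(0.178 × 1.49) = 15.1 rad/s.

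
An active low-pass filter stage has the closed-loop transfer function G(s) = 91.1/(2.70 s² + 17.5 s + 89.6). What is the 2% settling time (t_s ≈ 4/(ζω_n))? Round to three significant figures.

t_s ≈ 1.23 s

Dividing through by 2.70: denominator becomes s² + 6.481 s + 33.19.
So ω_n = √33.19 = 5.76 rad/s and ζ = 6.481/(2·5.76) = 0.563.
t_s ≈ 4/(ζω_n) = 1.23 s.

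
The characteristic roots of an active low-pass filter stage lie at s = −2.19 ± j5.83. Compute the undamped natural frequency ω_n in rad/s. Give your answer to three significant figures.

The poles are at −σ ± jω_d with σ = 2.19 and ω_d = 5.83, so ω_n = √(σ²+ω_d²) = 6.23 rad/s and ζ = σ/ω_n = 0.352.

ω_n ≈ 6.23 rad/s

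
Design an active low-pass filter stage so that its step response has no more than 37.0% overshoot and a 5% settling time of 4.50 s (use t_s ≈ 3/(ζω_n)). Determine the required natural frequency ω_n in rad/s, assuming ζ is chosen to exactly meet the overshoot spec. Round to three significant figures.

ω_n ≈ 2.21 rad/s

From %OS = 100·exp(−πζ/√(1−ζ²)), invert to get ζ = −ln(OS)/√(π² + ln²(OS)) with OS = 0.370.
−ln 0.370 = 0.9943, so ζ = 0.9943/√(π² + 0.9885) = 0.302.
Then ω_n = 3/(ζ t_s) = 3/(0.302 × 4.50) = 2.21 rad/s.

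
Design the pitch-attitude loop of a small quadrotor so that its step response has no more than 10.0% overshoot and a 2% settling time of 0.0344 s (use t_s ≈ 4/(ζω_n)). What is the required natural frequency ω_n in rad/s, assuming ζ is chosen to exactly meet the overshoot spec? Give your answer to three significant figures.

From %OS = 100·exp(−πζ/√(1−ζ²)), invert to get ζ = −ln(OS)/√(π² + ln²(OS)) with OS = 0.100.
−ln 0.100 = 2.303, so ζ = 2.303/√(π² + 5.302) = 0.591.
From t_s ≈ 4/(ζω_n): ω_n = 4/(ζ·t_s) = 4/(0.591·0.0344) = 197 rad/s.

ω_n ≈ 197 rad/s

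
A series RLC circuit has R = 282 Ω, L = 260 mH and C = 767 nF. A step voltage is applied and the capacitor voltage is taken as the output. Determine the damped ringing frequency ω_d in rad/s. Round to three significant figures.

For a series RLC circuit (capacitor voltage as output), ω_n = 1/√(LC) = 1/√(260 mH · 767 nF) = 2240 rad/s.
ζ = (R/2)·√(C/L) = (282/2)·√(767 nF/260 mH) = 0.242.
ω_d = 2240·√(1 − 0.242²) = 2170 rad/s.

ω_d ≈ 2170 rad/s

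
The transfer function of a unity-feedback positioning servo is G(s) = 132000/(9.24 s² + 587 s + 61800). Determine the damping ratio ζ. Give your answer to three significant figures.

Dividing through by 9.24: denominator becomes s² + 63.53 s + 6688.
So ω_n = √6688 = 81.8 rad/s and ζ = 63.53/(2·81.8) = 0.388.

ζ ≈ 0.388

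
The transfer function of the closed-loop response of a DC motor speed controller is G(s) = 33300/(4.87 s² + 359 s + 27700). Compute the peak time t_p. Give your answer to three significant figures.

Dividing through by 4.87: denominator becomes s² + 73.72 s + 5688.
So ω_n = √5688 = 75.4 rad/s and ζ = 73.72/(2·75.4) = 0.489.
The damped frequency ω_d = ω_n√(1−ζ²) = 65.8 rad/s. t_p = π/ω_d = 0.0477 s.

t_p ≈ 0.0477 s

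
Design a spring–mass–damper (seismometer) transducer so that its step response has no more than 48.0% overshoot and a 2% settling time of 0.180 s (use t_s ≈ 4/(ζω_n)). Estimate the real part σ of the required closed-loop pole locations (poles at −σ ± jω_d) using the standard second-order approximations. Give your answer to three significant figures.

The settling-time spec alone fixes σ = ζω_n = 4/t_s = 4/0.180 = 22.2.
(Overshoot then fixes ζ = 0.228 and hence ω_d = σ·√(1−ζ²)/ζ = 95.1 rad/s.)

σ ≈ 22.2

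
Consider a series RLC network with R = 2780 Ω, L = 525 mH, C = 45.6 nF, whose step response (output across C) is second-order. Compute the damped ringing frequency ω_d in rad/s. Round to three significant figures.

For a series RLC circuit (capacitor voltage as output), ω_n = 1/√(LC) = 1/√(525 mH · 45.6 nF) = 6460 rad/s.
ζ = (R/2)·√(C/L) = (2780/2)·√(45.6 nF/525 mH) = 0.410.
ω_d = ω_n√(1−ζ²) = 5900 rad/s.

ω_d ≈ 5900 rad/s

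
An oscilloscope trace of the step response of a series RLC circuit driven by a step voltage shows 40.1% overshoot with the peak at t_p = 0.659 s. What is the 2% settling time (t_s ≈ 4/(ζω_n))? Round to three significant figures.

t_s ≈ 2.88 s

The overshoot fixes ζ = −ln(OS)/√(π²+ln²(OS)) = 0.279.
t_p = π/ω_d ⇒ ω_d = 4.77 rad/s; then ω_n = ω_d/√(1−ζ²) = 4.96 rad/s.
t_s ≈ 4/(ζω_n) = 4/(0.279·4.96) = 2.88 s.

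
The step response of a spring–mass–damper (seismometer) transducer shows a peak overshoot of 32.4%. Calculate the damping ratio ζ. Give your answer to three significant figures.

ζ = −ln(OS)/√(π² + (ln OS)²). With OS = 0.324, ln OS = −1.127 and ζ = 1.127/3.338 = 0.338.

ζ ≈ 0.338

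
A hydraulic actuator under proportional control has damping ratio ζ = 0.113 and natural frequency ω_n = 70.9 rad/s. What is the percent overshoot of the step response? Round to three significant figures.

For an underdamped second-order system, %OS = 100·exp(−πζ/√(1−ζ²)).
πζ/√(1−ζ²) = π·0.113/√(1−0.0128) = 0.3573, so %OS = 100·e^(−0.3573) = 70.0%.

%OS ≈ 70.0%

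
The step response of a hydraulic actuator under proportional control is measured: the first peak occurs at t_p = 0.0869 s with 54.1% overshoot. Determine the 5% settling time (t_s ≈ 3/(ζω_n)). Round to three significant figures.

t_s ≈ 0.424 s

The overshoot fixes ζ = −ln(OS)/√(π²+ln²(OS)) = 0.192.
t_p = π/ω_d ⇒ ω_d = 36.2 rad/s; then ω_n = ω_d/√(1−ζ²) = 36.8 rad/s.
t_s ≈ 3/(ζω_n) = 3/(0.192·36.8) = 0.424 s.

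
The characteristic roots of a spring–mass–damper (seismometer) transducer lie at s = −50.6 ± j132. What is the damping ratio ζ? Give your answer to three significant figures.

ζ ≈ 0.358

The poles are at −σ ± jω_d with σ = 50.6 and ω_d = 132, so ω_n = √(σ²+ω_d²) = 141 rad/s and ζ = σ/ω_n = 0.358.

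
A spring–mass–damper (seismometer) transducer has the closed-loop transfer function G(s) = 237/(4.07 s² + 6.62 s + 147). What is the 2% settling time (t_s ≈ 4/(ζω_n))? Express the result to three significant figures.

Dividing through by 4.07: denominator becomes s² + 1.627 s + 36.12.
So ω_n = √36.12 = 6.01 rad/s and ζ = 1.627/(2·6.01) = 0.135.
t_s ≈ 4/(ζω_n) = 4.92 s.

t_s ≈ 4.92 s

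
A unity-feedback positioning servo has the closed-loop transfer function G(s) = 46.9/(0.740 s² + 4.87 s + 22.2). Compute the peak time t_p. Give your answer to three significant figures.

Dividing through by 0.740: denominator becomes s² + 6.581 s + 30.00.
So ω_n = √30.00 = 5.48 rad/s and ζ = 6.581/(2·5.48) = 0.601.
The damped frequency ω_d = ω_n√(1−ζ²) = 4.38 rad/s. t_p = π/ω_d = 0.717 s.

t_p ≈ 0.717 s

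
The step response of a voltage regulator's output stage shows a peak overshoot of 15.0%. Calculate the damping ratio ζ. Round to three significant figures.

ζ ≈ 0.517

Inverting the overshoot relation: ζ = |ln 0.150|/√(π² + ln²0.150) = 0.517.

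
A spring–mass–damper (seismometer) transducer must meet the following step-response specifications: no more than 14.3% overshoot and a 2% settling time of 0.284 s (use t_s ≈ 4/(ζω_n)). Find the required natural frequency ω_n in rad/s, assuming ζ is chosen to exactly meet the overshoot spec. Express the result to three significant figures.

ζ = −ln(OS)/√(π² + (ln OS)²). With OS = 0.143, ln OS = −1.945 and ζ = 1.945/3.695 = 0.526.
From t_s ≈ 4/(ζω_n): ω_n = 4/(ζ·t_s) = 4/(0.526·0.284) = 26.8 rad/s.

ω_n ≈ 26.8 rad/s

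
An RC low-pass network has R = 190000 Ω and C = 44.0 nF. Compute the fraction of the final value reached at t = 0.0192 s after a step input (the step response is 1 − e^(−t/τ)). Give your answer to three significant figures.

y/y_∞ ≈ 0.899

τ = RC = 190000 × 44.0 nF = 0.00836 s.
y(t)/y_∞ = 1 − e^(−t/τ) = 1 − e^(−0.0192/0.00836) = 1 − e^(−2.30) = 0.899.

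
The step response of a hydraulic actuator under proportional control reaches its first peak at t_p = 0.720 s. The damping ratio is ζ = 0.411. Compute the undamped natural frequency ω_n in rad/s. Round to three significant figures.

Peak time t_p = π/ω_d, so ω_d = π/t_p = π/0.720 = 4.36 rad/s.
ω_n = ω_d/√(1−ζ²) = 4.36/√0.831 = 4.79 rad/s.

ω_n ≈ 4.79 rad/s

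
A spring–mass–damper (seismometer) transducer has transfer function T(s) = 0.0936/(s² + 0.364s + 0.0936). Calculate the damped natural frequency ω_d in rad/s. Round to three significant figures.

Comparing the denominator to s² + 2ζω_n s + ω_n²: ω_n = √0.0936 = 0.306 rad/s, and 2ζω_n = 0.364 so ζ = 0.364/(2·0.306) = 0.595.
ω_d = ω_n√(1−ζ²) = 0.246 rad/s.

ω_d ≈ 0.246 rad/s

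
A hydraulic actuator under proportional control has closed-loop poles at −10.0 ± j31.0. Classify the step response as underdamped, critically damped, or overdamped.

underdamped

Since the poles form a complex-conjugate pair with nonzero imaginary part, the response is underdamped.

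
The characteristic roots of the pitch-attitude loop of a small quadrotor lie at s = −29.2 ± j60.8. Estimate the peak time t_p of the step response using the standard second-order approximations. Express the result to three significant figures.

t_p = π/ω_d with ω_d = 60.8 (the imaginary part), so t_p = 0.0517 s.

t_p ≈ 0.0517 s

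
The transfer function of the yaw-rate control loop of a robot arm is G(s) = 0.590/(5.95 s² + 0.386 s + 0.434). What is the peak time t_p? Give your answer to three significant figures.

t_p ≈ 11.7 s

Dividing through by 5.95: denominator becomes s² + 0.06487 s + 0.07294.
So ω_n = √0.07294 = 0.270 rad/s and ζ = 0.06487/(2·0.270) = 0.120.
ω_d = 0.270·√(1 − 0.120²) = 0.268 rad/s. t_p = π/ω_d = 11.7 s.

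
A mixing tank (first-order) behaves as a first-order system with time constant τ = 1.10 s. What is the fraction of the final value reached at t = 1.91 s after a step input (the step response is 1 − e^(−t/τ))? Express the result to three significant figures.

y/y_∞ ≈ 0.824

y(t)/y_∞ = 1 − e^(−t/τ) = 1 − e^(−1.91/1.10) = 1 − e^(−1.74) = 0.824.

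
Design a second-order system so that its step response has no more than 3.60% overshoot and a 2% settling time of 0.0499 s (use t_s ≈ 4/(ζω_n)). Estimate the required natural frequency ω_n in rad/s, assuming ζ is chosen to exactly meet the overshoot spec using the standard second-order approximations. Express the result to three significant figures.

ζ = −ln(OS)/√(π² + (ln OS)²). With OS = 0.0360, ln OS = −3.324 and ζ = 3.324/4.574 = 0.727.
From t_s ≈ 4/(ζω_n): ω_n = 4/(ζ·t_s) = 4/(0.727·0.0499) = 110 rad/s.

ω_n ≈ 110 rad/s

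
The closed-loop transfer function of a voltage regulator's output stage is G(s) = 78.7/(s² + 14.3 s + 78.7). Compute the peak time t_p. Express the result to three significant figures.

t_p ≈ 0.598 s

Matching coefficients with s² + 2ζω_n s + ω_n² gives ω_n² = 78.7 ⇒ ω_n = 8.87 rad/s, and ζ = 14.3/(2ω_n) = 0.806.
ω_d = 8.87·√(1 − 0.806²) = 5.25 rad/s. Then t_p = π/ω_d = 0.598 s.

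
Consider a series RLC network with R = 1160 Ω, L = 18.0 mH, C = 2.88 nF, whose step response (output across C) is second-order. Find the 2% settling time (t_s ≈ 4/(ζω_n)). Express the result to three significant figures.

For a series RLC circuit (capacitor voltage as output), ω_n = 1/√(LC) = 1/√(18.0 mH · 2.88 nF) = 139000 rad/s.
ζ = (R/2)·√(C/L) = (1160/2)·√(2.88 nF/18.0 mH) = 0.232.
t_s ≈ 4/(ζω_n) = 0.000124 s.

t_s ≈ 0.000124 s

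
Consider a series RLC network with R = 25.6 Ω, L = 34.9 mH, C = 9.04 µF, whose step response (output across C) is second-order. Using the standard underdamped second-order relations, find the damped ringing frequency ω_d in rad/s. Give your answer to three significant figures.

For a series RLC circuit (capacitor voltage as output), ω_n = 1/√(LC) = 1/√(34.9 mH · 9.04 µF) = 1780 rad/s.
ζ = (R/2)·√(C/L) = (25.6/2)·√(9.04 µF/34.9 mH) = 0.206.
ω_d = ω_n√(1−ζ²) = 1740 rad/s.

ω_d ≈ 1740 rad/s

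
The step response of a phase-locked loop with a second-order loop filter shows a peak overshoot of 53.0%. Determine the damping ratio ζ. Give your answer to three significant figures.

ζ = −ln(OS)/√(π² + (ln OS)²). With OS = 0.530, ln OS = −0.6349 and ζ = 0.6349/3.205 = 0.198.

ζ ≈ 0.198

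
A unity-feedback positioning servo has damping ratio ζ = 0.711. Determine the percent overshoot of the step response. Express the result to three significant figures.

For an underdamped second-order system, %OS = 100·exp(−πζ/√(1−ζ²)).
πζ/√(1−ζ²) = π·0.711/√(1−0.506) = 3.176, so %OS = 100·e^(−3.176) = 4.17%.

%OS ≈ 4.17%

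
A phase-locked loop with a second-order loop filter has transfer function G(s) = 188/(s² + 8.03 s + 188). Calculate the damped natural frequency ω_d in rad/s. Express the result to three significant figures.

ω_d ≈ 13.1 rad/s

Matching coefficients with s² + 2ζω_n s + ω_n² gives ω_n² = 188 ⇒ ω_n = 13.7 rad/s, and ζ = 8.03/(2ω_n) = 0.293.
ω_d = ω_n√(1−ζ²) = 13.1 rad/s.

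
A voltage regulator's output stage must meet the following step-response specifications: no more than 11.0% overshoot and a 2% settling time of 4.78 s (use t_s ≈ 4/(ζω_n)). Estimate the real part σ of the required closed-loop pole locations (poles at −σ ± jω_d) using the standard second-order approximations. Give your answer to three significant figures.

σ ≈ 0.837

The settling-time spec alone fixes σ = ζω_n = 4/t_s = 4/4.78 = 0.837.
(Overshoot then fixes ζ = 0.575 and hence ω_d = σ·√(1−ζ²)/ζ = 1.19 rad/s.)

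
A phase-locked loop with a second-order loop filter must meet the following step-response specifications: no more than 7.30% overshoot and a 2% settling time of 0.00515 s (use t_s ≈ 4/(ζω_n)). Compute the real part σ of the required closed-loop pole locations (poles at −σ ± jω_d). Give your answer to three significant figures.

σ ≈ 777

The settling-time spec alone fixes σ = ζω_n = 4/t_s = 4/0.00515 = 777.
(Overshoot then fixes ζ = 0.640 and hence ω_d = σ·√(1−ζ²)/ζ = 932 rad/s.)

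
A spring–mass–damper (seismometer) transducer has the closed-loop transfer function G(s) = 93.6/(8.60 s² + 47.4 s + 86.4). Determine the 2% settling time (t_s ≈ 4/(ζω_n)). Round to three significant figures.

Dividing through by 8.60: denominator becomes s² + 5.512 s + 10.05.
So ω_n = √10.05 = 3.17 rad/s and ζ = 5.512/(2·3.17) = 0.869.
t_s ≈ 4/(ζω_n) = 1.45 s.

t_s ≈ 1.45 s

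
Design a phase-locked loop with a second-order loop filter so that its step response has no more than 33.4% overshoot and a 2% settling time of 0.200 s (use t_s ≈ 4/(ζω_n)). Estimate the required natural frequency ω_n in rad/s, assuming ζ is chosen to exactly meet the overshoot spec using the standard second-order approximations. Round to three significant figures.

ζ = −ln(OS)/√(π² + (ln OS)²). With OS = 0.334, ln OS = −1.097 and ζ = 1.097/3.327 = 0.330.
From t_s ≈ 4/(ζω_n): ω_n = 4/(ζ·t_s) = 4/(0.330·0.200) = 60.7 rad/s.

ω_n ≈ 60.7 rad/s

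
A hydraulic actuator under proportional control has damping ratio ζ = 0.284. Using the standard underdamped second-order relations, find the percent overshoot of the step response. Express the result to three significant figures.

For an underdamped second-order system, %OS = 100·exp(−πζ/√(1−ζ²)).
πζ/√(1−ζ²) = π·0.284/√(1−0.0807) = 0.9305, so %OS = 100·e^(−0.9305) = 39.4%.

%OS ≈ 39.4%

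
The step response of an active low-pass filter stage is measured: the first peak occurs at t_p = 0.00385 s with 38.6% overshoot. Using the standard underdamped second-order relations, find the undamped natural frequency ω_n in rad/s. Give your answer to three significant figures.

ω_n ≈ 853 rad/s

The overshoot fixes ζ = −ln(OS)/√(π²+ln²(OS)) = 0.290.
t_p = π/ω_d ⇒ ω_d = 816 rad/s; then ω_n = ω_d/√(1−ζ²) = 853 rad/s.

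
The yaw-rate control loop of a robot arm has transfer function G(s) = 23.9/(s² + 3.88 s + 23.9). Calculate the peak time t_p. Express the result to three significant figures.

Comparing the denominator to s² + 2ζω_n s + ω_n²: ω_n = √23.9 = 4.89 rad/s, and 2ζω_n = 3.88 so ζ = 3.88/(2·4.89) = 0.397.
ω_d = 4.89·√(1 − 0.397²) = 4.49 rad/s. Then t_p = π/ω_d = 0.700 s.

t_p ≈ 0.700 s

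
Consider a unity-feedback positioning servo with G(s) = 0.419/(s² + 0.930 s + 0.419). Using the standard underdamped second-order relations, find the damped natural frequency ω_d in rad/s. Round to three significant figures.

Matching coefficients with s² + 2ζω_n s + ω_n² gives ω_n² = 0.419 ⇒ ω_n = 0.647 rad/s, and ζ = 0.930/(2ω_n) = 0.718.
The damped frequency ω_d = ω_n√(1−ζ²) = 0.450 rad/s.

ω_d ≈ 0.450 rad/s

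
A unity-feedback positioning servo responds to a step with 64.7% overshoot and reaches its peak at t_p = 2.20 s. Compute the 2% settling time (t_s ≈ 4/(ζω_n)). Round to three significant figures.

t_s ≈ 20.2 s

From the overshoot, ζ = −ln(OS)/√(π²+ln²(OS)) = 0.137.
From t_p = π/ω_d, ω_d = π/2.20 = 1.43 rad/s, so ω_n = ω_d/√(1−ζ²) = 1.44 rad/s.
t_s ≈ 4/(ζω_n) = 4/(0.137·1.44) = 20.2 s.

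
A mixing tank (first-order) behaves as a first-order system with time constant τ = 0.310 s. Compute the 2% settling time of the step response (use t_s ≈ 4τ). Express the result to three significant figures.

t_s ≈ 1.24 s

t_s ≈ 4τ = 1.24 s.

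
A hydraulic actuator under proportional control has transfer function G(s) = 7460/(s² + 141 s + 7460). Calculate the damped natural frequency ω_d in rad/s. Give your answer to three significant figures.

Matching coefficients with s² + 2ζω_n s + ω_n² gives ω_n² = 7460 ⇒ ω_n = 86.4 rad/s, and ζ = 141/(2ω_n) = 0.816.
The damped frequency ω_d = ω_n√(1−ζ²) = 49.9 rad/s.

ω_d ≈ 49.9 rad/s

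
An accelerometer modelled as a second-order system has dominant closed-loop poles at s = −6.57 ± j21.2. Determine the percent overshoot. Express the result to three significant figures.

%OS ≈ 37.8%

With σ = 6.57, ω_d = 21.2: ω_n = √(σ²+ω_d²) = 22.2 rad/s, ζ = σ/ω_n = 0.296.
%OS = 100·exp(−πζ/√(1−ζ²)) = 37.8%.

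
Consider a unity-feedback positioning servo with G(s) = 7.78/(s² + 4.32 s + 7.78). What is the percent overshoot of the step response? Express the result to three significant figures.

%OS ≈ 2.14%

Matching coefficients with s² + 2ζω_n s + ω_n² gives ω_n² = 7.78 ⇒ ω_n = 2.79 rad/s, and ζ = 4.32/(2ω_n) = 0.774.
%OS = 100·exp(−πζ/√(1−ζ²)) = 2.14%.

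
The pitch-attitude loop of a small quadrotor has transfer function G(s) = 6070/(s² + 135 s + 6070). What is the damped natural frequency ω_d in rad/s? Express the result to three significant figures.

ω_n = √6070 = 77.9 rad/s; ζ = 135/(2·77.9) = 0.866.
ω_d = ω_n√(1−ζ²) = 38.9 rad/s.

ω_d ≈ 38.9 rad/s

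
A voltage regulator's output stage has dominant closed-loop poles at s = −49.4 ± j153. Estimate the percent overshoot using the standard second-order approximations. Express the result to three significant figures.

With σ = 49.4, ω_d = 153: ω_n = √(σ²+ω_d²) = 161 rad/s, ζ = σ/ω_n = 0.307.
%OS = 100·exp(−πζ/√(1−ζ²)) = 36.3%.

%OS ≈ 36.3%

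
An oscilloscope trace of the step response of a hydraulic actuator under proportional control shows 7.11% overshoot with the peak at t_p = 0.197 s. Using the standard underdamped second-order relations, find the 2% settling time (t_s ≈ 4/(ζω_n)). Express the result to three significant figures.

t_s ≈ 0.298 s

The overshoot fixes ζ = −ln(OS)/√(π²+ln²(OS)) = 0.644.
t_p = π/ω_d ⇒ ω_d = 15.9 rad/s; then ω_n = ω_d/√(1−ζ²) = 20.8 rad/s.
t_s ≈ 4/(ζω_n) = 4/(0.644·20.8) = 0.298 s.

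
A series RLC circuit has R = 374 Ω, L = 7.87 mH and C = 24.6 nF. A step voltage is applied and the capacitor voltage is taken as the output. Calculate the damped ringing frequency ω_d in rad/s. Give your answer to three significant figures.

For a series RLC circuit (capacitor voltage as output), ω_n = 1/√(LC) = 1/√(7.87 mH · 24.6 nF) = 71900 rad/s.
ζ = (R/2)·√(C/L) = (374/2)·√(24.6 nF/7.87 mH) = 0.331.
ω_d = 71900·√(1 − 0.331²) = 67800 rad/s.

ω_d ≈ 67800 rad/s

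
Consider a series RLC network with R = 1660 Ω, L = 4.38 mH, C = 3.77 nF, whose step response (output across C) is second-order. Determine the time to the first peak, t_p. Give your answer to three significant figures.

For a series RLC circuit (capacitor voltage as output), ω_n = 1/√(LC) = 1/√(4.38 mH · 3.77 nF) = 246000 rad/s.
ζ = (R/2)·√(C/L) = (1660/2)·√(3.77 nF/4.38 mH) = 0.770.
ω_d = ω_n√(1−ζ²) = 157000 rad/s. t_p = π/ω_d = 0.0000200 s.

t_p ≈ 0.0000200 s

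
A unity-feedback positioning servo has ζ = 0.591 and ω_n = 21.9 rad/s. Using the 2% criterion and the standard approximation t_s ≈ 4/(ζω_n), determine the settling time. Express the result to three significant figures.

t_s ≈ 4/(ζω_n) = 4/(0.591 × 21.9) = 0.309 s.

t_s ≈ 0.309 s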